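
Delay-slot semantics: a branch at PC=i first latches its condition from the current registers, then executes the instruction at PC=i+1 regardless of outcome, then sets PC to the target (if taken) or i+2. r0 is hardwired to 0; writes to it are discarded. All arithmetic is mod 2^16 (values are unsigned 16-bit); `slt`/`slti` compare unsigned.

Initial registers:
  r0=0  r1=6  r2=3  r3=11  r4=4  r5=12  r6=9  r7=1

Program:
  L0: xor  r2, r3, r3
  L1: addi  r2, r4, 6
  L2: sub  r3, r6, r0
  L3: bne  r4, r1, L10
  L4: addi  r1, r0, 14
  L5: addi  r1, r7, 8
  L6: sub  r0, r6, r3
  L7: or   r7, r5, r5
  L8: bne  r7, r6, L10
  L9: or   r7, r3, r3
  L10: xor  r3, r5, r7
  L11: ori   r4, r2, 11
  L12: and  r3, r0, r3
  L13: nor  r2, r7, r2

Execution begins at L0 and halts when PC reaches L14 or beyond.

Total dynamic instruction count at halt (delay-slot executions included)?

9

#0 xor  r2, r3, r3 ; 0/6/0/11/4/12/9/1
#1 addi  r2, r4, 6 ; 0/6/10/11/4/12/9/1
#2 sub  r3, r6, r0 ; 0/6/10/9/4/12/9/1
#3 bne  r4, r1, L10 ; 0/6/10/9/4/12/9/1 ; →target
#4 addi  r1, r0, 14 ; 0/14/10/9/4/12/9/1
#10 xor  r3, r5, r7 ; 0/14/10/13/4/12/9/1
#11 ori   r4, r2, 11 ; 0/14/10/13/11/12/9/1
#12 and  r3, r0, r3 ; 0/14/10/0/11/12/9/1
#13 nor  r2, r7, r2 ; 0/14/65524/0/11/12/9/1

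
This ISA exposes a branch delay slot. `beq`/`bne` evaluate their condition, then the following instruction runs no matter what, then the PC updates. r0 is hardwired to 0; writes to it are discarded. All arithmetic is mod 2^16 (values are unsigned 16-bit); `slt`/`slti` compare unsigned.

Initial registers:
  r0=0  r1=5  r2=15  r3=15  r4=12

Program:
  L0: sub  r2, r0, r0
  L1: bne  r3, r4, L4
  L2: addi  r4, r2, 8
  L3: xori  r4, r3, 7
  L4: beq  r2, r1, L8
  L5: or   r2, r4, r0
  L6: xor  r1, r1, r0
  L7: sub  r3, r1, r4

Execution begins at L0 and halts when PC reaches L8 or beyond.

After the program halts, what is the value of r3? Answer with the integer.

65533

[0] sub  r2, r0, r0  →  {r0:0, r1:5, r2:0, r3:15, r4:12}
[1] bne  r3, r4, L4  →  {r0:0, r1:5, r2:0, r3:15, r4:12}  ⟨branch taken⟩
[2] addi  r4, r2, 8  →  {r0:0, r1:5, r2:0, r3:15, r4:8}
[4] beq  r2, r1, L8  →  {r0:0, r1:5, r2:0, r3:15, r4:8}  ⟨branch fallthrough⟩
[5] or   r2, r4, r0  →  {r0:0, r1:5, r2:8, r3:15, r4:8}
[6] xor  r1, r1, r0  →  {r0:0, r1:5, r2:8, r3:15, r4:8}
[7] sub  r3, r1, r4  →  {r0:0, r1:5, r2:8, r3:65533, r4:8}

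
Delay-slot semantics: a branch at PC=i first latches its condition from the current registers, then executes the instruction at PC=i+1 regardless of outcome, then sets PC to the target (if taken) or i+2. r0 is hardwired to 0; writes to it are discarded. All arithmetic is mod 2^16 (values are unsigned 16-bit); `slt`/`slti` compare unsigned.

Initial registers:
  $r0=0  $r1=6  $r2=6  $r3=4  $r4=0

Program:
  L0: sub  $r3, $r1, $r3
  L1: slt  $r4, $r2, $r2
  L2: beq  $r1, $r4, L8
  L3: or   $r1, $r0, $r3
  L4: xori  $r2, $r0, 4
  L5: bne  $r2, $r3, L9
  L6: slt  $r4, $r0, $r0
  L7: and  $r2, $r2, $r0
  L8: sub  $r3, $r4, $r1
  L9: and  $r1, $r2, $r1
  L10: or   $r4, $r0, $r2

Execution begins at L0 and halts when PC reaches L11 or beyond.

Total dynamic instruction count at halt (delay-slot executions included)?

#0 sub  $r3, $r1, $r3 ; 0/6/6/2/0
#1 slt  $r4, $r2, $r2 ; 0/6/6/2/0
#2 beq  $r1, $r4, L8 ; 0/6/6/2/0 ; →fallthru
#3 or   $r1, $r0, $r3 ; 0/2/6/2/0
#4 xori  $r2, $r0, 4 ; 0/2/4/2/0
#5 bne  $r2, $r3, L9 ; 0/2/4/2/0 ; →target
#6 slt  $r4, $r0, $r0 ; 0/2/4/2/0
#9 and  $r1, $r2, $r1 ; 0/0/4/2/0
#10 or   $r4, $r0, $r2 ; 0/0/4/2/4

9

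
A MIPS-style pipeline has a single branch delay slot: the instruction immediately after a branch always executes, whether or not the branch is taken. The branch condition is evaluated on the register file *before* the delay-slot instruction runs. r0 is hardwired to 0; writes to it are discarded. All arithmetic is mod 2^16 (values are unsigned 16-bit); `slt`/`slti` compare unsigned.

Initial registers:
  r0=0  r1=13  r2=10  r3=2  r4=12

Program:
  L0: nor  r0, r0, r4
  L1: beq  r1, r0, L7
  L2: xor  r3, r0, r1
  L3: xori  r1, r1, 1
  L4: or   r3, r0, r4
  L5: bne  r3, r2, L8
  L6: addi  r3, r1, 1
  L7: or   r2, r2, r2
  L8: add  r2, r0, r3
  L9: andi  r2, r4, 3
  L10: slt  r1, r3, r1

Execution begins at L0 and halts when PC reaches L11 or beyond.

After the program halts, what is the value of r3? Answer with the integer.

PC=0  nor  r0, r0, r4        | r0=0 r1=13 r2=10 r3=2 r4=12
PC=1  beq  r1, r0, L7        | r0=0 r1=13 r2=10 r3=2 r4=12  [not taken]
PC=2  xor  r3, r0, r1        | r0=0 r1=13 r2=10 r3=13 r4=12
PC=3  xori  r1, r1, 1        | r0=0 r1=12 r2=10 r3=13 r4=12
PC=4  or   r3, r0, r4        | r0=0 r1=12 r2=10 r3=12 r4=12
PC=5  bne  r3, r2, L8        | r0=0 r1=12 r2=10 r3=12 r4=12  [TAKEN]
PC=6  addi  r3, r1, 1        | r0=0 r1=12 r2=10 r3=13 r4=12
PC=8  add  r2, r0, r3        | r0=0 r1=12 r2=13 r3=13 r4=12
PC=9  andi  r2, r4, 3        | r0=0 r1=12 r2=0 r3=13 r4=12
PC=10 slt  r1, r3, r1        | r0=0 r1=0 r2=0 r3=13 r4=12

13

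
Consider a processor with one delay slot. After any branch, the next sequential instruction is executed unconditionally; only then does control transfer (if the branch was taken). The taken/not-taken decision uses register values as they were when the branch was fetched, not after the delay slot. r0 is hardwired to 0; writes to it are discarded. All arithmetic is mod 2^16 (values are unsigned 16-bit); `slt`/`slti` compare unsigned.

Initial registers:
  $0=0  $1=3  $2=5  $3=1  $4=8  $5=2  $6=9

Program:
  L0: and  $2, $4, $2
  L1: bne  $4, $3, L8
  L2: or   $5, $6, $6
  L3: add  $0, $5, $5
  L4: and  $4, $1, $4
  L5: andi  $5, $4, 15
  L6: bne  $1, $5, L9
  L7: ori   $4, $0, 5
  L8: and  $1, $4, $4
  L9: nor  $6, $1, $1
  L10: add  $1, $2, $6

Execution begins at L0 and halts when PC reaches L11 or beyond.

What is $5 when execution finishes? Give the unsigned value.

9

  step pc=0: and  $2, $4, $2  regs=(0,3,0,1,8,2,9)
  step pc=1: bne  $4, $3, L8  cond=T  regs=(0,3,0,1,8,2,9)
  step pc=2: or   $5, $6, $6  regs=(0,3,0,1,8,9,9)
  step pc=8: and  $1, $4, $4  regs=(0,8,0,1,8,9,9)
  step pc=9: nor  $6, $1, $1  regs=(0,8,0,1,8,9,65527)
  step pc=10: add  $1, $2, $6  regs=(0,65527,0,1,8,9,65527)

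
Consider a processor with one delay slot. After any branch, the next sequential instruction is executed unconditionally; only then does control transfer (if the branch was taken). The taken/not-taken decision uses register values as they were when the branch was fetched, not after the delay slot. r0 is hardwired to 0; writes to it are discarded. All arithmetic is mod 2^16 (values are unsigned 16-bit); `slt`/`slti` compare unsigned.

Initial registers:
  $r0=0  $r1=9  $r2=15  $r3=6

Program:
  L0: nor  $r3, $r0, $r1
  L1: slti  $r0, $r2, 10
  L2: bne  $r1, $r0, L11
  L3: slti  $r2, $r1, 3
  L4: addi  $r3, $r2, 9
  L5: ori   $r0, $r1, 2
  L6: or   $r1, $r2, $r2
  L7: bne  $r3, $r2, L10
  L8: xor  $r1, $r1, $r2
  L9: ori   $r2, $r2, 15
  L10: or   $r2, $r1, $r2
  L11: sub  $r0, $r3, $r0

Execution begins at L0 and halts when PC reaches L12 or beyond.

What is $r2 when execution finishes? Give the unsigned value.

0

  step pc=0: nor  $r3, $r0, $r1  regs=(0,9,15,65526)
  step pc=1: slti  $r0, $r2, 10  regs=(0,9,15,65526)
  step pc=2: bne  $r1, $r0, L11  cond=T  regs=(0,9,15,65526)
  step pc=3: slti  $r2, $r1, 3  regs=(0,9,0,65526)
  step pc=11: sub  $r0, $r3, $r0  regs=(0,9,0,65526)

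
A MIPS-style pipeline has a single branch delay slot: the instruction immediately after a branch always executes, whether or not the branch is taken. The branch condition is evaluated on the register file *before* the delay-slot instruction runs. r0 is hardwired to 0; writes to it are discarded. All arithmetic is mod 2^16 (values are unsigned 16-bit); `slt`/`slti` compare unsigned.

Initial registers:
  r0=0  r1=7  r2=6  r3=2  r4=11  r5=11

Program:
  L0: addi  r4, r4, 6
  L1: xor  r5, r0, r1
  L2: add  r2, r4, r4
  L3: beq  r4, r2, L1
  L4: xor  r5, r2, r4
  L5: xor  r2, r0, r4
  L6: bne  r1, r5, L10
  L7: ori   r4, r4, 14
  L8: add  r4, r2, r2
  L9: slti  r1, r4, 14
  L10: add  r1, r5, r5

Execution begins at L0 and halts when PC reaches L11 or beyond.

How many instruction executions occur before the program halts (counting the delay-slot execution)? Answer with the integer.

PC=0  addi  r4, r4, 6        | r0=0 r1=7 r2=6 r3=2 r4=17 r5=11
PC=1  xor  r5, r0, r1        | r0=0 r1=7 r2=6 r3=2 r4=17 r5=7
PC=2  add  r2, r4, r4        | r0=0 r1=7 r2=34 r3=2 r4=17 r5=7
PC=3  beq  r4, r2, L1        | r0=0 r1=7 r2=34 r3=2 r4=17 r5=7  [not taken]
PC=4  xor  r5, r2, r4        | r0=0 r1=7 r2=34 r3=2 r4=17 r5=51
PC=5  xor  r2, r0, r4        | r0=0 r1=7 r2=17 r3=2 r4=17 r5=51
PC=6  bne  r1, r5, L10       | r0=0 r1=7 r2=17 r3=2 r4=17 r5=51  [TAKEN]
PC=7  ori   r4, r4, 14       | r0=0 r1=7 r2=17 r3=2 r4=31 r5=51
PC=10 add  r1, r5, r5        | r0=0 r1=102 r2=17 r3=2 r4=31 r5=51

9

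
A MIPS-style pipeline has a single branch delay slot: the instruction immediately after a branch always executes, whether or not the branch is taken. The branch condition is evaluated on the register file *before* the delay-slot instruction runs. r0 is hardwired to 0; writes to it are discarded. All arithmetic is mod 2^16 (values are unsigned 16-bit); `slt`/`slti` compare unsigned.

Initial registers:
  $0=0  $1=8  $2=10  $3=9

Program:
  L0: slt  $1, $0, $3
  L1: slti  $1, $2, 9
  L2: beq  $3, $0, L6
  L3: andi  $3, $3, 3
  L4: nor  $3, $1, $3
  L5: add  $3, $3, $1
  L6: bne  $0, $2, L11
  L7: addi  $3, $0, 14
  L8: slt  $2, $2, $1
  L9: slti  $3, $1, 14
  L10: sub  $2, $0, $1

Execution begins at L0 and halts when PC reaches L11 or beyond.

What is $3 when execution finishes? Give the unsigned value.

PC=0  slt  $1, $0, $3        | $0=0 $1=1 $2=10 $3=9
PC=1  slti  $1, $2, 9        | $0=0 $1=0 $2=10 $3=9
PC=2  beq  $3, $0, L6        | $0=0 $1=0 $2=10 $3=9  [not taken]
PC=3  andi  $3, $3, 3        | $0=0 $1=0 $2=10 $3=1
PC=4  nor  $3, $1, $3        | $0=0 $1=0 $2=10 $3=65534
PC=5  add  $3, $3, $1        | $0=0 $1=0 $2=10 $3=65534
PC=6  bne  $0, $2, L11       | $0=0 $1=0 $2=10 $3=65534  [TAKEN]
PC=7  addi  $3, $0, 14       | $0=0 $1=0 $2=10 $3=14

14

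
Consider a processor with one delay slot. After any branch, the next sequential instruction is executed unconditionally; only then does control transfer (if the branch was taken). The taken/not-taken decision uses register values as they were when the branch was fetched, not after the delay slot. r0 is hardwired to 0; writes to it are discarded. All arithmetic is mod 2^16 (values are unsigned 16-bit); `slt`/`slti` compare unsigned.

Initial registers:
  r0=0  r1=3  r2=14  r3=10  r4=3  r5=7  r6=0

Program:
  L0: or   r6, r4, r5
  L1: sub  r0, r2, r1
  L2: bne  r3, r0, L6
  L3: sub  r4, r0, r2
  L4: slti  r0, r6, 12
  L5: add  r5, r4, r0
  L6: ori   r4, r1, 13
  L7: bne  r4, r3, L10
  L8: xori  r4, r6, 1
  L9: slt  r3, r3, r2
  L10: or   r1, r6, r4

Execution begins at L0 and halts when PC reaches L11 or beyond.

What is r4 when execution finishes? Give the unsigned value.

  step pc=0: or   r6, r4, r5  regs=(0,3,14,10,3,7,7)
  step pc=1: sub  r0, r2, r1  regs=(0,3,14,10,3,7,7)
  step pc=2: bne  r3, r0, L6  cond=T  regs=(0,3,14,10,3,7,7)
  step pc=3: sub  r4, r0, r2  regs=(0,3,14,10,65522,7,7)
  step pc=6: ori   r4, r1, 13  regs=(0,3,14,10,15,7,7)
  step pc=7: bne  r4, r3, L10  cond=T  regs=(0,3,14,10,15,7,7)
  step pc=8: xori  r4, r6, 1  regs=(0,3,14,10,6,7,7)
  step pc=10: or   r1, r6, r4  regs=(0,7,14,10,6,7,7)

6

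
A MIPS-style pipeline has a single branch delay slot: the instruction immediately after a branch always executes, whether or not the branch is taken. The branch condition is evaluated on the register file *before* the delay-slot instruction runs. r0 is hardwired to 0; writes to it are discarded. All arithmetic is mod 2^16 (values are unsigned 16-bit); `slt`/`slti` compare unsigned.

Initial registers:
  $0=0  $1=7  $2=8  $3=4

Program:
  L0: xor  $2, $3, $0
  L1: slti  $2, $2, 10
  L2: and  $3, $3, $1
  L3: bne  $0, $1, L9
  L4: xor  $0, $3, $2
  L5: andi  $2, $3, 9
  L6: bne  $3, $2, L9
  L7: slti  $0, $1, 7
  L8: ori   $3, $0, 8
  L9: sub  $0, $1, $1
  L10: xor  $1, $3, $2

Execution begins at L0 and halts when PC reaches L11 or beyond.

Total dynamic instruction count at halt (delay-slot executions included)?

[0] xor  $2, $3, $0  →  {$0:0, $1:7, $2:4, $3:4}
[1] slti  $2, $2, 10  →  {$0:0, $1:7, $2:1, $3:4}
[2] and  $3, $3, $1  →  {$0:0, $1:7, $2:1, $3:4}
[3] bne  $0, $1, L9  →  {$0:0, $1:7, $2:1, $3:4}  ⟨branch taken⟩
[4] xor  $0, $3, $2  →  {$0:0, $1:7, $2:1, $3:4}
[9] sub  $0, $1, $1  →  {$0:0, $1:7, $2:1, $3:4}
[10] xor  $1, $3, $2  →  {$0:0, $1:5, $2:1, $3:4}

7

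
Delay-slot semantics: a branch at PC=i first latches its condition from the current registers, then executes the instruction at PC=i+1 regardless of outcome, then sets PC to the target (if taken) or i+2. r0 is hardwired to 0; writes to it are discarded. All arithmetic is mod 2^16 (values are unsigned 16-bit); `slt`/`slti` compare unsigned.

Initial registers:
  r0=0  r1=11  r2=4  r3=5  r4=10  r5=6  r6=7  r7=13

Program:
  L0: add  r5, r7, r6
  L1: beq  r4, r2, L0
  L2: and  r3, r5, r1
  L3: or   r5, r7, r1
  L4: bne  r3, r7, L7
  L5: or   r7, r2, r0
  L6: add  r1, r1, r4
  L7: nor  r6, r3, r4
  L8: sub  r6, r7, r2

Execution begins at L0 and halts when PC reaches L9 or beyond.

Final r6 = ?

  step pc=0: add  r5, r7, r6  regs=(0,11,4,5,10,20,7,13)
  step pc=1: beq  r4, r2, L0  cond=F  regs=(0,11,4,5,10,20,7,13)
  step pc=2: and  r3, r5, r1  regs=(0,11,4,0,10,20,7,13)
  step pc=3: or   r5, r7, r1  regs=(0,11,4,0,10,15,7,13)
  step pc=4: bne  r3, r7, L7  cond=T  regs=(0,11,4,0,10,15,7,13)
  step pc=5: or   r7, r2, r0  regs=(0,11,4,0,10,15,7,4)
  step pc=7: nor  r6, r3, r4  regs=(0,11,4,0,10,15,65525,4)
  step pc=8: sub  r6, r7, r2  regs=(0,11,4,0,10,15,0,4)

0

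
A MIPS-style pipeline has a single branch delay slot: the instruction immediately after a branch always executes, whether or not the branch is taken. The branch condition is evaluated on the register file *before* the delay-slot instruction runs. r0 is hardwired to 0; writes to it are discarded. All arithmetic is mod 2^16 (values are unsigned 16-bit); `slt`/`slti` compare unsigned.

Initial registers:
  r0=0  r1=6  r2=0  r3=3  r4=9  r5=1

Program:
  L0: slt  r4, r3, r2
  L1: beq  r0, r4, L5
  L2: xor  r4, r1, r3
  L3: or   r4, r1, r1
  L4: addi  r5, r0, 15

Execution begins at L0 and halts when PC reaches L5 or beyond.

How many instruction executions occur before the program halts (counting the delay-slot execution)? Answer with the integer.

3

PC=0  slt  r4, r3, r2        | r0=0 r1=6 r2=0 r3=3 r4=0 r5=1
PC=1  beq  r0, r4, L5        | r0=0 r1=6 r2=0 r3=3 r4=0 r5=1  [TAKEN]
PC=2  xor  r4, r1, r3        | r0=0 r1=6 r2=0 r3=3 r4=5 r5=1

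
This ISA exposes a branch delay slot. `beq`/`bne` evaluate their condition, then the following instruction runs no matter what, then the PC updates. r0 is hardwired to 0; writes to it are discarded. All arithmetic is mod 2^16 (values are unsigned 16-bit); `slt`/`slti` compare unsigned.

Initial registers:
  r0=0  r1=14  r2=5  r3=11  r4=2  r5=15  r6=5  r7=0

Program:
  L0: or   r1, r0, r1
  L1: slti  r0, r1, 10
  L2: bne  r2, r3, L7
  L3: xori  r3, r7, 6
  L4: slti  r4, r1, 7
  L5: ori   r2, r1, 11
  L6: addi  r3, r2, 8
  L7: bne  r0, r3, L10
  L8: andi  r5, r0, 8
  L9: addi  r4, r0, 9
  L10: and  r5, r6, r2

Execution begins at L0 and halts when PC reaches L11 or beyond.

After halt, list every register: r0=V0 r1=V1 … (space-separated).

r0=0 r1=14 r2=5 r3=6 r4=2 r5=5 r6=5 r7=0

PC=0  or   r1, r0, r1        | r0=0 r1=14 r2=5 r3=11 r4=2 r5=15 r6=5 r7=0
PC=1  slti  r0, r1, 10       | r0=0 r1=14 r2=5 r3=11 r4=2 r5=15 r6=5 r7=0
PC=2  bne  r2, r3, L7        | r0=0 r1=14 r2=5 r3=11 r4=2 r5=15 r6=5 r7=0  [TAKEN]
PC=3  xori  r3, r7, 6        | r0=0 r1=14 r2=5 r3=6 r4=2 r5=15 r6=5 r7=0
PC=7  bne  r0, r3, L10       | r0=0 r1=14 r2=5 r3=6 r4=2 r5=15 r6=5 r7=0  [TAKEN]
PC=8  andi  r5, r0, 8        | r0=0 r1=14 r2=5 r3=6 r4=2 r5=0 r6=5 r7=0
PC=10 and  r5, r6, r2        | r0=0 r1=14 r2=5 r3=6 r4=2 r5=5 r6=5 r7=0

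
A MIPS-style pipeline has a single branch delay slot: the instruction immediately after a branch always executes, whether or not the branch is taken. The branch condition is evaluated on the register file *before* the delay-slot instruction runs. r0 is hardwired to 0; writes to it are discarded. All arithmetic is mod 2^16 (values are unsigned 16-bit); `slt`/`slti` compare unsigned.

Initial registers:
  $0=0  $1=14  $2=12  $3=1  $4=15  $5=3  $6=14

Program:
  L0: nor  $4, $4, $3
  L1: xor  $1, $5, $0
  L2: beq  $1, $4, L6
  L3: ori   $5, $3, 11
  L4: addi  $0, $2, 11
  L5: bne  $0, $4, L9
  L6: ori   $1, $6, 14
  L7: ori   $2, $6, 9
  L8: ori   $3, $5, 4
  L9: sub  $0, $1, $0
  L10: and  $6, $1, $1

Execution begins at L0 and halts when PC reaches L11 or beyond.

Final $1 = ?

#0 nor  $4, $4, $3 ; 0/14/12/1/65520/3/14
#1 xor  $1, $5, $0 ; 0/3/12/1/65520/3/14
#2 beq  $1, $4, L6 ; 0/3/12/1/65520/3/14 ; →fallthru
#3 ori   $5, $3, 11 ; 0/3/12/1/65520/11/14
#4 addi  $0, $2, 11 ; 0/3/12/1/65520/11/14
#5 bne  $0, $4, L9 ; 0/3/12/1/65520/11/14 ; →target
#6 ori   $1, $6, 14 ; 0/14/12/1/65520/11/14
#9 sub  $0, $1, $0 ; 0/14/12/1/65520/11/14
#10 and  $6, $1, $1 ; 0/14/12/1/65520/11/14

14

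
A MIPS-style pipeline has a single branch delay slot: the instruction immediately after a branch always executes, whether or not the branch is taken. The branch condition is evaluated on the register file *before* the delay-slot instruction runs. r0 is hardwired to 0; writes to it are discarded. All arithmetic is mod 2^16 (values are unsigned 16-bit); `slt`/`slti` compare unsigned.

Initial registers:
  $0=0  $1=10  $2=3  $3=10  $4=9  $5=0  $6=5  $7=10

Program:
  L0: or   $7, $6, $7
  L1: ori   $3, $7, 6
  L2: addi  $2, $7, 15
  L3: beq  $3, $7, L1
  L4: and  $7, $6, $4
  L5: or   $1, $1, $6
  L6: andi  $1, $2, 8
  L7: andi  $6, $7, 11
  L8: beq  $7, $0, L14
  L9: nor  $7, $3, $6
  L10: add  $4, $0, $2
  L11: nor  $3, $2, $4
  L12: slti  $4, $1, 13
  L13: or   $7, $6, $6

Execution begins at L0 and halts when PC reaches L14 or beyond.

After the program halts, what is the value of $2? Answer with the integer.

16

  step pc=0: or   $7, $6, $7  regs=(0,10,3,10,9,0,5,15)
  step pc=1: ori   $3, $7, 6  regs=(0,10,3,15,9,0,5,15)
  step pc=2: addi  $2, $7, 15  regs=(0,10,30,15,9,0,5,15)
  step pc=3: beq  $3, $7, L1  cond=T  regs=(0,10,30,15,9,0,5,15)
  step pc=4: and  $7, $6, $4  regs=(0,10,30,15,9,0,5,1)
  step pc=1: ori   $3, $7, 6  regs=(0,10,30,7,9,0,5,1)
  step pc=2: addi  $2, $7, 15  regs=(0,10,16,7,9,0,5,1)
  step pc=3: beq  $3, $7, L1  cond=F  regs=(0,10,16,7,9,0,5,1)
  step pc=4: and  $7, $6, $4  regs=(0,10,16,7,9,0,5,1)
  step pc=5: or   $1, $1, $6  regs=(0,15,16,7,9,0,5,1)
  step pc=6: andi  $1, $2, 8  regs=(0,0,16,7,9,0,5,1)
  step pc=7: andi  $6, $7, 11  regs=(0,0,16,7,9,0,1,1)
  step pc=8: beq  $7, $0, L14  cond=F  regs=(0,0,16,7,9,0,1,1)
  step pc=9: nor  $7, $3, $6  regs=(0,0,16,7,9,0,1,65528)
  step pc=10: add  $4, $0, $2  regs=(0,0,16,7,16,0,1,65528)
  step pc=11: nor  $3, $2, $4  regs=(0,0,16,65519,16,0,1,65528)
  step pc=12: slti  $4, $1, 13  regs=(0,0,16,65519,1,0,1,65528)
  step pc=13: or   $7, $6, $6  regs=(0,0,16,65519,1,0,1,1)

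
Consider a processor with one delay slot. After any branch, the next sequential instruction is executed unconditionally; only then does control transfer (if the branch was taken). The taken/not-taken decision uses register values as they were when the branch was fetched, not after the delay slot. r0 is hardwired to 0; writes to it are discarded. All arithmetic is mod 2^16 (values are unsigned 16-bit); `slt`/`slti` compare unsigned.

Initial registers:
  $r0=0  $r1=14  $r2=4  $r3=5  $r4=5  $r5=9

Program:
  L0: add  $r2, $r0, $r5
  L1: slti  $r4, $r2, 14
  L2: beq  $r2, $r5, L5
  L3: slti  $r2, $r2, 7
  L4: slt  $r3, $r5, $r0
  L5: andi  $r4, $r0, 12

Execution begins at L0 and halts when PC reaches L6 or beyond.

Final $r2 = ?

#0 add  $r2, $r0, $r5 ; 0/14/9/5/5/9
#1 slti  $r4, $r2, 14 ; 0/14/9/5/1/9
#2 beq  $r2, $r5, L5 ; 0/14/9/5/1/9 ; →target
#3 slti  $r2, $r2, 7 ; 0/14/0/5/1/9
#5 andi  $r4, $r0, 12 ; 0/14/0/5/0/9

0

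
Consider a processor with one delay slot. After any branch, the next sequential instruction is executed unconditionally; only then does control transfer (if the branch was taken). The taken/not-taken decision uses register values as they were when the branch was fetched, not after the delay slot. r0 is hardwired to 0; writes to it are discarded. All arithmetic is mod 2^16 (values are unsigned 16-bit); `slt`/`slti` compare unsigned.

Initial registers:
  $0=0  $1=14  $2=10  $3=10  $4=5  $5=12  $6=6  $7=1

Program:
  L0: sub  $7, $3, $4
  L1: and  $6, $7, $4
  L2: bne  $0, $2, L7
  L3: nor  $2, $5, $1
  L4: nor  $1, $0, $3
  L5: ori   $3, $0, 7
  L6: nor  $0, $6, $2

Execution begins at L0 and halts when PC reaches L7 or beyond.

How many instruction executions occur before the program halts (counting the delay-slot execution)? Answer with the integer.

PC=0  sub  $7, $3, $4        | $0=0 $1=14 $2=10 $3=10 $4=5 $5=12 $6=6 $7=5
PC=1  and  $6, $7, $4        | $0=0 $1=14 $2=10 $3=10 $4=5 $5=12 $6=5 $7=5
PC=2  bne  $0, $2, L7        | $0=0 $1=14 $2=10 $3=10 $4=5 $5=12 $6=5 $7=5  [TAKEN]
PC=3  nor  $2, $5, $1        | $0=0 $1=14 $2=65521 $3=10 $4=5 $5=12 $6=5 $7=5

4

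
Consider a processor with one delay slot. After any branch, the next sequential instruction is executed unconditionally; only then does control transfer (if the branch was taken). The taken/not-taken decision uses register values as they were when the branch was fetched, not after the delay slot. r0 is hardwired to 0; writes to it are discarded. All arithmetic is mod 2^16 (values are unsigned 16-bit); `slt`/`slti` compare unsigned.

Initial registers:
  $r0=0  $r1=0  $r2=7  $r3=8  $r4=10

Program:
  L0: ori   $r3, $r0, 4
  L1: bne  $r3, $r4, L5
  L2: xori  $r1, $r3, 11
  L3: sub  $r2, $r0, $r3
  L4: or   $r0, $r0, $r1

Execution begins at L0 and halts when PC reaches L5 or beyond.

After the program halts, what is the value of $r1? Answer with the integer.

15

#0 ori   $r3, $r0, 4 ; 0/0/7/4/10
#1 bne  $r3, $r4, L5 ; 0/0/7/4/10 ; →target
#2 xori  $r1, $r3, 11 ; 0/15/7/4/10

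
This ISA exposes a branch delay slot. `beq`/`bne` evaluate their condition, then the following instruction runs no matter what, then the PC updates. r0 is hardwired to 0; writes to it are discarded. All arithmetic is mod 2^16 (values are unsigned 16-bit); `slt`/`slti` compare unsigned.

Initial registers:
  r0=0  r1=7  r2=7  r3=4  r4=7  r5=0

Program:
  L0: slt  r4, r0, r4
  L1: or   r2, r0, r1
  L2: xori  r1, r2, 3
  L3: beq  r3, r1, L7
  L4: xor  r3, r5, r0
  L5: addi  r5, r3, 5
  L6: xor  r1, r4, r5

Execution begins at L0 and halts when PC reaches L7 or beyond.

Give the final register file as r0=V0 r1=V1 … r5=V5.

r0=0 r1=4 r2=7 r3=0 r4=1 r5=0

  step pc=0: slt  r4, r0, r4  regs=(0,7,7,4,1,0)
  step pc=1: or   r2, r0, r1  regs=(0,7,7,4,1,0)
  step pc=2: xori  r1, r2, 3  regs=(0,4,7,4,1,0)
  step pc=3: beq  r3, r1, L7  cond=T  regs=(0,4,7,4,1,0)
  step pc=4: xor  r3, r5, r0  regs=(0,4,7,0,1,0)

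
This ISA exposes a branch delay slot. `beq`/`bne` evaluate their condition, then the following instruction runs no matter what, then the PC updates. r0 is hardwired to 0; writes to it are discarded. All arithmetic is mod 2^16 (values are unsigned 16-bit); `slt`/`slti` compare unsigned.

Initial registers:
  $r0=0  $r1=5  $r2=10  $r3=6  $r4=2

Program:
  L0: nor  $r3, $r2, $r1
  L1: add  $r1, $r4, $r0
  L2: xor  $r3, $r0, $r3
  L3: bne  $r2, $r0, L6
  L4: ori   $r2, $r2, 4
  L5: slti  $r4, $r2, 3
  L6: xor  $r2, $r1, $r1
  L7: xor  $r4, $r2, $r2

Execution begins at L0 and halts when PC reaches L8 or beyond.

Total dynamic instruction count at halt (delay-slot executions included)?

[0] nor  $r3, $r2, $r1  →  {$r0:0, $r1:5, $r2:10, $r3:65520, $r4:2}
[1] add  $r1, $r4, $r0  →  {$r0:0, $r1:2, $r2:10, $r3:65520, $r4:2}
[2] xor  $r3, $r0, $r3  →  {$r0:0, $r1:2, $r2:10, $r3:65520, $r4:2}
[3] bne  $r2, $r0, L6  →  {$r0:0, $r1:2, $r2:10, $r3:65520, $r4:2}  ⟨branch taken⟩
[4] ori   $r2, $r2, 4  →  {$r0:0, $r1:2, $r2:14, $r3:65520, $r4:2}
[6] xor  $r2, $r1, $r1  →  {$r0:0, $r1:2, $r2:0, $r3:65520, $r4:2}
[7] xor  $r4, $r2, $r2  →  {$r0:0, $r1:2, $r2:0, $r3:65520, $r4:0}

7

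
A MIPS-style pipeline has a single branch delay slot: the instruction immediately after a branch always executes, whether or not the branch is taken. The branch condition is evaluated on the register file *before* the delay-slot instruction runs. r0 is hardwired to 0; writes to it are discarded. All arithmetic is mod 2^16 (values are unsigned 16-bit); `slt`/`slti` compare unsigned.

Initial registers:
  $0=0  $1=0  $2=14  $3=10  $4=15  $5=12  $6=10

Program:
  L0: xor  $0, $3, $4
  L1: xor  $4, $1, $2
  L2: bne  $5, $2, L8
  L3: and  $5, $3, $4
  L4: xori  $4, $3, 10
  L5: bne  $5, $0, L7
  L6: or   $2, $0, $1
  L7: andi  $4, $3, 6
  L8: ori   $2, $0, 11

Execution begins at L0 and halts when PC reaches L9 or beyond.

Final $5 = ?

  step pc=0: xor  $0, $3, $4  regs=(0,0,14,10,15,12,10)
  step pc=1: xor  $4, $1, $2  regs=(0,0,14,10,14,12,10)
  step pc=2: bne  $5, $2, L8  cond=T  regs=(0,0,14,10,14,12,10)
  step pc=3: and  $5, $3, $4  regs=(0,0,14,10,14,10,10)
  step pc=8: ori   $2, $0, 11  regs=(0,0,11,10,14,10,10)

10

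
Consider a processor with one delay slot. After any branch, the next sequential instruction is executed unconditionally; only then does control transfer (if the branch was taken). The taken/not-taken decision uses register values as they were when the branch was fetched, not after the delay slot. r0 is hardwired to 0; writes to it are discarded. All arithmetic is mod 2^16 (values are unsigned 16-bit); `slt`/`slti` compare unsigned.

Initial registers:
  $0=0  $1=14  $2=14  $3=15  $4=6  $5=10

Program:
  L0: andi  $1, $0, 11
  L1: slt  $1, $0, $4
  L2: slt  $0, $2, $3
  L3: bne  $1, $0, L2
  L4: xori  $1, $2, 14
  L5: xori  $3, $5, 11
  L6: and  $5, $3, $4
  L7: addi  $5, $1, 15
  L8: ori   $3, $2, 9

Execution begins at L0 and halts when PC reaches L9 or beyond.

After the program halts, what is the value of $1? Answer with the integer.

[0] andi  $1, $0, 11  →  {$0:0, $1:0, $2:14, $3:15, $4:6, $5:10}
[1] slt  $1, $0, $4  →  {$0:0, $1:1, $2:14, $3:15, $4:6, $5:10}
[2] slt  $0, $2, $3  →  {$0:0, $1:1, $2:14, $3:15, $4:6, $5:10}
[3] bne  $1, $0, L2  →  {$0:0, $1:1, $2:14, $3:15, $4:6, $5:10}  ⟨branch taken⟩
[4] xori  $1, $2, 14  →  {$0:0, $1:0, $2:14, $3:15, $4:6, $5:10}
[2] slt  $0, $2, $3  →  {$0:0, $1:0, $2:14, $3:15, $4:6, $5:10}
[3] bne  $1, $0, L2  →  {$0:0, $1:0, $2:14, $3:15, $4:6, $5:10}  ⟨branch fallthrough⟩
[4] xori  $1, $2, 14  →  {$0:0, $1:0, $2:14, $3:15, $4:6, $5:10}
[5] xori  $3, $5, 11  →  {$0:0, $1:0, $2:14, $3:1, $4:6, $5:10}
[6] and  $5, $3, $4  →  {$0:0, $1:0, $2:14, $3:1, $4:6, $5:0}
[7] addi  $5, $1, 15  →  {$0:0, $1:0, $2:14, $3:1, $4:6, $5:15}
[8] ori   $3, $2, 9  →  {$0:0, $1:0, $2:14, $3:15, $4:6, $5:15}

0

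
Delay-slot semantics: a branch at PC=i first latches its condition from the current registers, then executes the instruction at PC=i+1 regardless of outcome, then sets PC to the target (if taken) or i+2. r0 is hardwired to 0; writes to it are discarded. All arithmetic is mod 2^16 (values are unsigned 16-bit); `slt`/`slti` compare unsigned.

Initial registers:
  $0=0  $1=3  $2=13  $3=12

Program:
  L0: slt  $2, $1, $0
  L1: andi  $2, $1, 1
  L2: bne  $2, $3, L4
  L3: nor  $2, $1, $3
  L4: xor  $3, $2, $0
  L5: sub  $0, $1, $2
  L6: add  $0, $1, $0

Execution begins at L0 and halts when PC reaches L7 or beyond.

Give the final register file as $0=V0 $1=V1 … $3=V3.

#0 slt  $2, $1, $0 ; 0/3/0/12
#1 andi  $2, $1, 1 ; 0/3/1/12
#2 bne  $2, $3, L4 ; 0/3/1/12 ; →target
#3 nor  $2, $1, $3 ; 0/3/65520/12
#4 xor  $3, $2, $0 ; 0/3/65520/65520
#5 sub  $0, $1, $2 ; 0/3/65520/65520
#6 add  $0, $1, $0 ; 0/3/65520/65520

$0=0 $1=3 $2=65520 $3=65520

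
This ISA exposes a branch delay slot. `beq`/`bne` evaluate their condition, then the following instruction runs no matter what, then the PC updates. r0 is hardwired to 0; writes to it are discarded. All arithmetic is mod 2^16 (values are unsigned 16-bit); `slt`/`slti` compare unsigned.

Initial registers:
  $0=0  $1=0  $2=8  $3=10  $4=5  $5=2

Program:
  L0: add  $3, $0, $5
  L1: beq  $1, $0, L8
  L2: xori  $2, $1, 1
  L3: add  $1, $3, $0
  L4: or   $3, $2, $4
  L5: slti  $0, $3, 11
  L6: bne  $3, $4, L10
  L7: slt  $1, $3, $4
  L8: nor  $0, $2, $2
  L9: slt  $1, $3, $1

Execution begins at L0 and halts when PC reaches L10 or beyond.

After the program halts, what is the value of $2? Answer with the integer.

  step pc=0: add  $3, $0, $5  regs=(0,0,8,2,5,2)
  step pc=1: beq  $1, $0, L8  cond=T  regs=(0,0,8,2,5,2)
  step pc=2: xori  $2, $1, 1  regs=(0,0,1,2,5,2)
  step pc=8: nor  $0, $2, $2  regs=(0,0,1,2,5,2)
  step pc=9: slt  $1, $3, $1  regs=(0,0,1,2,5,2)

1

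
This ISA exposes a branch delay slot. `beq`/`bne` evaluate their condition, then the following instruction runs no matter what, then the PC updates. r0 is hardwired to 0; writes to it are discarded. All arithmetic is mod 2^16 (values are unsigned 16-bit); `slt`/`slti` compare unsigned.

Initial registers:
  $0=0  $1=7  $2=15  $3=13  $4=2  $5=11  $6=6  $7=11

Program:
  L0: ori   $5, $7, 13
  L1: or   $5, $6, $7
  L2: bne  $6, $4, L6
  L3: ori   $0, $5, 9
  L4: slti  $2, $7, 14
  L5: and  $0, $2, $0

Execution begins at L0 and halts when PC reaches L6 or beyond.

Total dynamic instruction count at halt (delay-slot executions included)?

4

#0 ori   $5, $7, 13 ; 0/7/15/13/2/15/6/11
#1 or   $5, $6, $7 ; 0/7/15/13/2/15/6/11
#2 bne  $6, $4, L6 ; 0/7/15/13/2/15/6/11 ; →target
#3 ori   $0, $5, 9 ; 0/7/15/13/2/15/6/11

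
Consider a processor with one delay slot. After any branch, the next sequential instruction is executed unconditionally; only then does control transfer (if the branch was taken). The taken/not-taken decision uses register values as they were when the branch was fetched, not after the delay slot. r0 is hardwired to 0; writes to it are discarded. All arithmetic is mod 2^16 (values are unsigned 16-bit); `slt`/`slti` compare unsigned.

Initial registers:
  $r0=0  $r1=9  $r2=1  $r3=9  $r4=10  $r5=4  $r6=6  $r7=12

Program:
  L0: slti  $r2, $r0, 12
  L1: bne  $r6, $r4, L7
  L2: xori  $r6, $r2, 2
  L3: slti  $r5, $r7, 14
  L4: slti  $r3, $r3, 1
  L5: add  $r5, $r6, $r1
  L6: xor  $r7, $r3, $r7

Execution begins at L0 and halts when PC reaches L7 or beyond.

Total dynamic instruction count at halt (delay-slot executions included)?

PC=0  slti  $r2, $r0, 12     | $r0=0 $r1=9 $r2=1 $r3=9 $r4=10 $r5=4 $r6=6 $r7=12
PC=1  bne  $r6, $r4, L7      | $r0=0 $r1=9 $r2=1 $r3=9 $r4=10 $r5=4 $r6=6 $r7=12  [TAKEN]
PC=2  xori  $r6, $r2, 2      | $r0=0 $r1=9 $r2=1 $r3=9 $r4=10 $r5=4 $r6=3 $r7=12

3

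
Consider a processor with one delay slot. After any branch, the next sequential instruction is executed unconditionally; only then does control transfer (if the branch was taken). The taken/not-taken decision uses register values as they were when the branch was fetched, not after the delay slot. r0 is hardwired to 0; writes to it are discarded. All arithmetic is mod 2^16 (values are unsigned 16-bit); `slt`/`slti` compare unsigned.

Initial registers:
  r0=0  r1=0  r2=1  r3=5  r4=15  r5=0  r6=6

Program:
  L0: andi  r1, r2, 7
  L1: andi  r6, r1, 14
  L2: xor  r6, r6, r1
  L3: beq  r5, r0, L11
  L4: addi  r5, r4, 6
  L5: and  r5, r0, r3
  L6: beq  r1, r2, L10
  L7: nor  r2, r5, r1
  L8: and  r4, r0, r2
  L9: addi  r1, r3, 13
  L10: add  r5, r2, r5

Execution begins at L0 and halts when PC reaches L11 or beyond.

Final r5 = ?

PC=0  andi  r1, r2, 7        | r0=0 r1=1 r2=1 r3=5 r4=15 r5=0 r6=6
PC=1  andi  r6, r1, 14       | r0=0 r1=1 r2=1 r3=5 r4=15 r5=0 r6=0
PC=2  xor  r6, r6, r1        | r0=0 r1=1 r2=1 r3=5 r4=15 r5=0 r6=1
PC=3  beq  r5, r0, L11       | r0=0 r1=1 r2=1 r3=5 r4=15 r5=0 r6=1  [TAKEN]
PC=4  addi  r5, r4, 6        | r0=0 r1=1 r2=1 r3=5 r4=15 r5=21 r6=1

21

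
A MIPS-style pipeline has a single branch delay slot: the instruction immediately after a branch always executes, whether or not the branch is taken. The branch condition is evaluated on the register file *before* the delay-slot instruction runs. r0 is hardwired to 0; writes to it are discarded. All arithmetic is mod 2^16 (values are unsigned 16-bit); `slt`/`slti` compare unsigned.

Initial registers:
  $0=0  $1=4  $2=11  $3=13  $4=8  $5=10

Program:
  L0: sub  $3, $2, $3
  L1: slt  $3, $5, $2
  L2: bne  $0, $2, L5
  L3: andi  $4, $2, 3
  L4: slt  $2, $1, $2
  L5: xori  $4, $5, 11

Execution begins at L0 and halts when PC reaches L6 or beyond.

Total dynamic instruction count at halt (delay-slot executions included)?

PC=0  sub  $3, $2, $3        | $0=0 $1=4 $2=11 $3=65534 $4=8 $5=10
PC=1  slt  $3, $5, $2        | $0=0 $1=4 $2=11 $3=1 $4=8 $5=10
PC=2  bne  $0, $2, L5        | $0=0 $1=4 $2=11 $3=1 $4=8 $5=10  [TAKEN]
PC=3  andi  $4, $2, 3        | $0=0 $1=4 $2=11 $3=1 $4=3 $5=10
PC=5  xori  $4, $5, 11       | $0=0 $1=4 $2=11 $3=1 $4=1 $5=10

5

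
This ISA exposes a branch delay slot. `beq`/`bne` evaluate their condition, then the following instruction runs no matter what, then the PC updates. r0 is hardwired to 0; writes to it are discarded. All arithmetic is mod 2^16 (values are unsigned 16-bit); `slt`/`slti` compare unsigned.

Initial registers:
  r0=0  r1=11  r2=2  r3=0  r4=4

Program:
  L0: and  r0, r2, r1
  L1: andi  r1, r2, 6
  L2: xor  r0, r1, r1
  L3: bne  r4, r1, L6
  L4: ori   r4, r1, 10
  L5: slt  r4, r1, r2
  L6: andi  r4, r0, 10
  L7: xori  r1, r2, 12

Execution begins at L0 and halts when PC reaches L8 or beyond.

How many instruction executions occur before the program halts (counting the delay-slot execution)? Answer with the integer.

7

[0] and  r0, r2, r1  →  {r0:0, r1:11, r2:2, r3:0, r4:4}
[1] andi  r1, r2, 6  →  {r0:0, r1:2, r2:2, r3:0, r4:4}
[2] xor  r0, r1, r1  →  {r0:0, r1:2, r2:2, r3:0, r4:4}
[3] bne  r4, r1, L6  →  {r0:0, r1:2, r2:2, r3:0, r4:4}  ⟨branch taken⟩
[4] ori   r4, r1, 10  →  {r0:0, r1:2, r2:2, r3:0, r4:10}
[6] andi  r4, r0, 10  →  {r0:0, r1:2, r2:2, r3:0, r4:0}
[7] xori  r1, r2, 12  →  {r0:0, r1:14, r2:2, r3:0, r4:0}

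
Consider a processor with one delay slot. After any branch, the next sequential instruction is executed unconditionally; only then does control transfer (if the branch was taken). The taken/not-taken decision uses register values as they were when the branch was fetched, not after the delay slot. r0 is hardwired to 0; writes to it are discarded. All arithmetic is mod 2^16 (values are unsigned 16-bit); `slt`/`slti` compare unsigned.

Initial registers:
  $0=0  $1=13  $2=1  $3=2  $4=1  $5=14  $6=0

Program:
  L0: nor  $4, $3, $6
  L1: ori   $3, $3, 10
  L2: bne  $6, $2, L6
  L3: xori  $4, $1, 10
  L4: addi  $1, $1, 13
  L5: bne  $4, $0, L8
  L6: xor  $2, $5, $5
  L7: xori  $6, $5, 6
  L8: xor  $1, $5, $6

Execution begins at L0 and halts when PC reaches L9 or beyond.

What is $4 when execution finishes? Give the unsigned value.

7

PC=0  nor  $4, $3, $6        | $0=0 $1=13 $2=1 $3=2 $4=65533 $5=14 $6=0
PC=1  ori   $3, $3, 10       | $0=0 $1=13 $2=1 $3=10 $4=65533 $5=14 $6=0
PC=2  bne  $6, $2, L6        | $0=0 $1=13 $2=1 $3=10 $4=65533 $5=14 $6=0  [TAKEN]
PC=3  xori  $4, $1, 10       | $0=0 $1=13 $2=1 $3=10 $4=7 $5=14 $6=0
PC=6  xor  $2, $5, $5        | $0=0 $1=13 $2=0 $3=10 $4=7 $5=14 $6=0
PC=7  xori  $6, $5, 6        | $0=0 $1=13 $2=0 $3=10 $4=7 $5=14 $6=8
PC=8  xor  $1, $5, $6        | $0=0 $1=6 $2=0 $3=10 $4=7 $5=14 $6=8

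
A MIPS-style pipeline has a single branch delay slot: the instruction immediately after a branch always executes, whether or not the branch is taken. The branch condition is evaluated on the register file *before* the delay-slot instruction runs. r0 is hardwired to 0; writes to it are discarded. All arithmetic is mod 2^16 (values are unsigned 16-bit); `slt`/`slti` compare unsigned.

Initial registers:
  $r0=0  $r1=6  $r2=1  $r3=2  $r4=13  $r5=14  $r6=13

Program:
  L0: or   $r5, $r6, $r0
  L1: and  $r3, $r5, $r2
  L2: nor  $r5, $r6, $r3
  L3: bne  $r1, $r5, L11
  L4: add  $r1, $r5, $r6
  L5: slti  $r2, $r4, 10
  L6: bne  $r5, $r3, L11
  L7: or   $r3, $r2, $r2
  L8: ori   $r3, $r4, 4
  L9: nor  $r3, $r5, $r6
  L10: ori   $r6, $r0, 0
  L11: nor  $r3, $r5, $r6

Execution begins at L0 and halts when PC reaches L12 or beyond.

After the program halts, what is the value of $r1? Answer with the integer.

65535

PC=0  or   $r5, $r6, $r0     | $r0=0 $r1=6 $r2=1 $r3=2 $r4=13 $r5=13 $r6=13
PC=1  and  $r3, $r5, $r2     | $r0=0 $r1=6 $r2=1 $r3=1 $r4=13 $r5=13 $r6=13
PC=2  nor  $r5, $r6, $r3     | $r0=0 $r1=6 $r2=1 $r3=1 $r4=13 $r5=65522 $r6=13
PC=3  bne  $r1, $r5, L11     | $r0=0 $r1=6 $r2=1 $r3=1 $r4=13 $r5=65522 $r6=13  [TAKEN]
PC=4  add  $r1, $r5, $r6     | $r0=0 $r1=65535 $r2=1 $r3=1 $r4=13 $r5=65522 $r6=13
PC=11 nor  $r3, $r5, $r6     | $r0=0 $r1=65535 $r2=1 $r3=0 $r4=13 $r5=65522 $r6=13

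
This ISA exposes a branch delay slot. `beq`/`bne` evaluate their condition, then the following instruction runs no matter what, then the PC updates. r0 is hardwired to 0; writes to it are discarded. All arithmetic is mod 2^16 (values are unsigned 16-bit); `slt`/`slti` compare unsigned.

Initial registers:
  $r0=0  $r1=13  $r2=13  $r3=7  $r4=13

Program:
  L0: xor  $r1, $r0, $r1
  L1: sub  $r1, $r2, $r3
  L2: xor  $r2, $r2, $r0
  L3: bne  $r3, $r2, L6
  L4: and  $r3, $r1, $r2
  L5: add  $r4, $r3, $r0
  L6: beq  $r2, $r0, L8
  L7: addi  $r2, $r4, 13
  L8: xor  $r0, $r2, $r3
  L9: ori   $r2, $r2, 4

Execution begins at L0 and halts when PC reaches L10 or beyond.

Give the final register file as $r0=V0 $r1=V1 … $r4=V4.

$r0=0 $r1=6 $r2=30 $r3=4 $r4=13

PC=0  xor  $r1, $r0, $r1     | $r0=0 $r1=13 $r2=13 $r3=7 $r4=13
PC=1  sub  $r1, $r2, $r3     | $r0=0 $r1=6 $r2=13 $r3=7 $r4=13
PC=2  xor  $r2, $r2, $r0     | $r0=0 $r1=6 $r2=13 $r3=7 $r4=13
PC=3  bne  $r3, $r2, L6      | $r0=0 $r1=6 $r2=13 $r3=7 $r4=13  [TAKEN]
PC=4  and  $r3, $r1, $r2     | $r0=0 $r1=6 $r2=13 $r3=4 $r4=13
PC=6  beq  $r2, $r0, L8      | $r0=0 $r1=6 $r2=13 $r3=4 $r4=13  [not taken]
PC=7  addi  $r2, $r4, 13     | $r0=0 $r1=6 $r2=26 $r3=4 $r4=13
PC=8  xor  $r0, $r2, $r3     | $r0=0 $r1=6 $r2=26 $r3=4 $r4=13
PC=9  ori   $r2, $r2, 4      | $r0=0 $r1=6 $r2=30 $r3=4 $r4=13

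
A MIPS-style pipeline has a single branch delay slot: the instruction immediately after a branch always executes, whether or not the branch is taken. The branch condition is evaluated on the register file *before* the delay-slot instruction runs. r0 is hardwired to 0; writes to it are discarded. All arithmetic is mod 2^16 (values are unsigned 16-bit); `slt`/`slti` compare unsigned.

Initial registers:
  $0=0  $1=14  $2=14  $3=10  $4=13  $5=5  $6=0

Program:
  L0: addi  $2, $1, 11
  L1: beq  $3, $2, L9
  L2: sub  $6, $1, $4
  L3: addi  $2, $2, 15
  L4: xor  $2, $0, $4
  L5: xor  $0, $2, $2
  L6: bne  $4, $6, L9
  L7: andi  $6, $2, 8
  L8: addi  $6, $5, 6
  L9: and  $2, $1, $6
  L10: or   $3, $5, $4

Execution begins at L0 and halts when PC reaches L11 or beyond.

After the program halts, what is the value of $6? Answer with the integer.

PC=0  addi  $2, $1, 11       | $0=0 $1=14 $2=25 $3=10 $4=13 $5=5 $6=0
PC=1  beq  $3, $2, L9        | $0=0 $1=14 $2=25 $3=10 $4=13 $5=5 $6=0  [not taken]
PC=2  sub  $6, $1, $4        | $0=0 $1=14 $2=25 $3=10 $4=13 $5=5 $6=1
PC=3  addi  $2, $2, 15       | $0=0 $1=14 $2=40 $3=10 $4=13 $5=5 $6=1
PC=4  xor  $2, $0, $4        | $0=0 $1=14 $2=13 $3=10 $4=13 $5=5 $6=1
PC=5  xor  $0, $2, $2        | $0=0 $1=14 $2=13 $3=10 $4=13 $5=5 $6=1
PC=6  bne  $4, $6, L9        | $0=0 $1=14 $2=13 $3=10 $4=13 $5=5 $6=1  [TAKEN]
PC=7  andi  $6, $2, 8        | $0=0 $1=14 $2=13 $3=10 $4=13 $5=5 $6=8
PC=9  and  $2, $1, $6        | $0=0 $1=14 $2=8 $3=10 $4=13 $5=5 $6=8
PC=10 or   $3, $5, $4        | $0=0 $1=14 $2=8 $3=13 $4=13 $5=5 $6=8

8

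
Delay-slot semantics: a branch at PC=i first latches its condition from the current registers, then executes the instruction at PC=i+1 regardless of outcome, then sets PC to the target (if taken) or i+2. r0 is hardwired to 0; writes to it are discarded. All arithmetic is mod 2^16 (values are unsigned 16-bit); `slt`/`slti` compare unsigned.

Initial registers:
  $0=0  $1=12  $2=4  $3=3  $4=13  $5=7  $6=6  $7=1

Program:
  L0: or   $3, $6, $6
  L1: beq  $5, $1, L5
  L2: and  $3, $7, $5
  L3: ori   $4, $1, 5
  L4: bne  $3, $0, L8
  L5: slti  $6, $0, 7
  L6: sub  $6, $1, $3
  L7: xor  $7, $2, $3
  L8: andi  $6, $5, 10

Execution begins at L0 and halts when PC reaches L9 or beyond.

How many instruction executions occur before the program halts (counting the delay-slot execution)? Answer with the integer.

7

[0] or   $3, $6, $6  →  {$0:0, $1:12, $2:4, $3:6, $4:13, $5:7, $6:6, $7:1}
[1] beq  $5, $1, L5  →  {$0:0, $1:12, $2:4, $3:6, $4:13, $5:7, $6:6, $7:1}  ⟨branch fallthrough⟩
[2] and  $3, $7, $5  →  {$0:0, $1:12, $2:4, $3:1, $4:13, $5:7, $6:6, $7:1}
[3] ori   $4, $1, 5  →  {$0:0, $1:12, $2:4, $3:1, $4:13, $5:7, $6:6, $7:1}
[4] bne  $3, $0, L8  →  {$0:0, $1:12, $2:4, $3:1, $4:13, $5:7, $6:6, $7:1}  ⟨branch taken⟩
[5] slti  $6, $0, 7  →  {$0:0, $1:12, $2:4, $3:1, $4:13, $5:7, $6:1, $7:1}
[8] andi  $6, $5, 10  →  {$0:0, $1:12, $2:4, $3:1, $4:13, $5:7, $6:2, $7:1}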